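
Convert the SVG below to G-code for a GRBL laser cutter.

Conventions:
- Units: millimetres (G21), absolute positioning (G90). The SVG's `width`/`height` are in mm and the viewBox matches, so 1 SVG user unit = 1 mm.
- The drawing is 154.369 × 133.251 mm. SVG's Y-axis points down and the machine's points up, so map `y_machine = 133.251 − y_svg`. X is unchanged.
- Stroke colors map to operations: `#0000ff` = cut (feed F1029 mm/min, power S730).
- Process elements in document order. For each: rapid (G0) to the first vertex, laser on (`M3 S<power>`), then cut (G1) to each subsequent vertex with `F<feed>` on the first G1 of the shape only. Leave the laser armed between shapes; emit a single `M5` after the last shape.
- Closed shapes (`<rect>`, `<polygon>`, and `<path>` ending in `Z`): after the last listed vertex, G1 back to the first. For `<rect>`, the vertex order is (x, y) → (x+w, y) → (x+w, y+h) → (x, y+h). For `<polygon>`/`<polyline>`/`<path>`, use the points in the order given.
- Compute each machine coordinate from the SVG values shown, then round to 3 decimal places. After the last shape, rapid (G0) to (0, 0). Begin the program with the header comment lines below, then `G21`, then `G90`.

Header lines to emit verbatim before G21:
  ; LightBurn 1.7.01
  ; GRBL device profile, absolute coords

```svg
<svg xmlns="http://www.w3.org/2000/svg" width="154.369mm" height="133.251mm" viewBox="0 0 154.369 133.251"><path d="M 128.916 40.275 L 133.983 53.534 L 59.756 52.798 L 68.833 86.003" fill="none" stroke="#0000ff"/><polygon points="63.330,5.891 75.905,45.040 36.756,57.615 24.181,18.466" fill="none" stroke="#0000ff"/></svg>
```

; LightBurn 1.7.01
; GRBL device profile, absolute coords
G21
G90
G0 X128.916 Y92.976
M3 S730
G1 X133.983 Y79.717 F1029
G1 X59.756 Y80.453
G1 X68.833 Y47.248
G0 X63.330 Y127.360
M3 S730
G1 X75.905 Y88.211 F1029
G1 X36.756 Y75.636
G1 X24.181 Y114.785
G1 X63.330 Y127.360
M5
G0 X0.000 Y0.000

viewBox `0 0 154.369 133.251` with mm width/height → 1 unit = 1 mm. Flip: y_m = 133.251 − y_svg.

**Shape 1** — `<path>` open polyline, stroke `#0000ff` → cut (S730, F1029). Machine vertices: (128.916,92.976) → (133.983,79.717) → (59.756,80.453) → (68.833,47.248). Open path.

**Shape 2** — `<polygon>` regular polygon, stroke `#0000ff` → cut (S730, F1029). Machine vertices: (63.330,127.360) → (75.905,88.211) → (36.756,75.636) → (24.181,114.785) → (63.330,127.360). Closed: final G1 returns to the first vertex.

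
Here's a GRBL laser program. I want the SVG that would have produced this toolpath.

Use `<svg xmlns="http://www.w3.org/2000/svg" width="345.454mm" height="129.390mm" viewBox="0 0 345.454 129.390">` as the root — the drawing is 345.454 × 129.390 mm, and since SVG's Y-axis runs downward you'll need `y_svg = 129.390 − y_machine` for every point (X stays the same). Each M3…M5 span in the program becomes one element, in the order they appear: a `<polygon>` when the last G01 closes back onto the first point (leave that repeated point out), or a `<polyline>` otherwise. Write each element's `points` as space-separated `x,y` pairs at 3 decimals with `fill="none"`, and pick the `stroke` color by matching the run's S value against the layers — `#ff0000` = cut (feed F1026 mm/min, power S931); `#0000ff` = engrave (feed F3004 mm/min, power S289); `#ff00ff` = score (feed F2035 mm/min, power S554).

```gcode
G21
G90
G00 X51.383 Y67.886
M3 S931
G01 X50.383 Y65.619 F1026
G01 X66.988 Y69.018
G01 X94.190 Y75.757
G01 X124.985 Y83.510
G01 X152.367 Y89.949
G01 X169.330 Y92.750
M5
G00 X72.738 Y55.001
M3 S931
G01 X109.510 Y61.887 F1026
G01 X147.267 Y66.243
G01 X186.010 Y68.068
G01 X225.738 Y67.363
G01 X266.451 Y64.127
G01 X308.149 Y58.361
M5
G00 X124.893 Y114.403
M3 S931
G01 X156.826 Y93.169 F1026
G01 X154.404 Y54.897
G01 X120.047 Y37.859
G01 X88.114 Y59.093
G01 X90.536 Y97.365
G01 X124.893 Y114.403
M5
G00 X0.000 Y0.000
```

<svg xmlns="http://www.w3.org/2000/svg" width="345.454mm" height="129.390mm" viewBox="0 0 345.454 129.390">
  <polyline points="51.383,61.504 50.383,63.771 66.988,60.372 94.190,53.633 124.985,45.880 152.367,39.441 169.330,36.640" fill="none" stroke="#ff0000"/>
  <polyline points="72.738,74.389 109.510,67.503 147.267,63.147 186.010,61.322 225.738,62.027 266.451,65.263 308.149,71.029" fill="none" stroke="#ff0000"/>
  <polygon points="124.893,14.987 156.826,36.221 154.404,74.493 120.047,91.531 88.114,70.297 90.536,32.025" fill="none" stroke="#ff0000"/>
</svg>

y_svg = 129.390 − y_m. Every run uses S931, so all elements get stroke `#ff0000` (cut).

[1] open run; points: 51.383,61.504 50.383,63.771 66.988,60.372 94.190,53.633 124.985,45.880 152.367,39.441 169.330,36.640

[2] open run; points: 72.738,74.389 109.510,67.503 147.267,63.147 186.010,61.322 225.738,62.027 266.451,65.263 308.149,71.029

[3] closed run; points: 124.893,14.987 156.826,36.221 154.404,74.493 120.047,91.531 88.114,70.297 90.536,32.025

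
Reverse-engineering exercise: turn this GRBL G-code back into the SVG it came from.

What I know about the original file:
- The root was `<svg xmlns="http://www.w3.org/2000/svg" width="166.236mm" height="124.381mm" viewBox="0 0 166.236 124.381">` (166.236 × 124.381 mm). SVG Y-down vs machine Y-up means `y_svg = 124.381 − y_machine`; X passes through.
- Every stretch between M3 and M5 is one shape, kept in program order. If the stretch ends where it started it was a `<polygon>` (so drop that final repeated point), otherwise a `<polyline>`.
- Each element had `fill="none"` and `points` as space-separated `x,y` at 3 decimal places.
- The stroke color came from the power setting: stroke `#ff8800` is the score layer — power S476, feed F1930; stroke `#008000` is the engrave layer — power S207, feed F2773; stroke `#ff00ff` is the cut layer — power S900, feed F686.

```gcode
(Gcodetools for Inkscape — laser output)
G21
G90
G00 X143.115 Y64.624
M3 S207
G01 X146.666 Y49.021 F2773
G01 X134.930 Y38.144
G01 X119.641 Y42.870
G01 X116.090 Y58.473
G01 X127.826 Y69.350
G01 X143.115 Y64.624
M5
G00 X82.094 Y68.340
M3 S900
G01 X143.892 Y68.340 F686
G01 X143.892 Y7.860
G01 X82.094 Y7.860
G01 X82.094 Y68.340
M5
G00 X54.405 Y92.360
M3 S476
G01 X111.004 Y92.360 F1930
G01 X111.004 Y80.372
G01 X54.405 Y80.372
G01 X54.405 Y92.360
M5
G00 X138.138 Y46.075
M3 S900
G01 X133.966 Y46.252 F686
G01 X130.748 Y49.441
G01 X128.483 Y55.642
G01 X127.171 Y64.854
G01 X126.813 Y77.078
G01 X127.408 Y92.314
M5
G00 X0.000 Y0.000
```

Machine Y-up, SVG Y-down with viewBox height 124.381, so y_svg = 124.381 − y_machine; X carries over.

Run 1: the run's S207 means `#008000` (engrave). The run returns to its start, so emit a `<polygon>` with points (Y-flipped): 143.115,59.757 146.666,75.360 134.930,86.237 119.641,81.511 116.090,65.908 127.826,55.031.

Run 2: S900 ⇒ cut layer `#ff00ff`. The run returns to its start, so emit a `<polygon>` with points (Y-flipped): 82.094,56.041 143.892,56.041 143.892,116.521 82.094,116.521.

Run 3: the run's S476 means `#ff8800` (score). The run returns to its start, so emit a `<polygon>` with points (Y-flipped): 54.405,32.021 111.004,32.021 111.004,44.009 54.405,44.009.

Run 4: power S900 maps to stroke `#ff00ff` (cut). The run is open, so emit a `<polyline>` with points (Y-flipped): 138.138,78.306 133.966,78.129 130.748,74.940 128.483,68.739 127.171,59.527 126.813,47.303 127.408,32.067.

<svg xmlns="http://www.w3.org/2000/svg" width="166.236mm" height="124.381mm" viewBox="0 0 166.236 124.381">
  <polygon points="143.115,59.757 146.666,75.360 134.930,86.237 119.641,81.511 116.090,65.908 127.826,55.031" fill="none" stroke="#008000"/>
  <polygon points="82.094,56.041 143.892,56.041 143.892,116.521 82.094,116.521" fill="none" stroke="#ff00ff"/>
  <polygon points="54.405,32.021 111.004,32.021 111.004,44.009 54.405,44.009" fill="none" stroke="#ff8800"/>
  <polyline points="138.138,78.306 133.966,78.129 130.748,74.940 128.483,68.739 127.171,59.527 126.813,47.303 127.408,32.067" fill="none" stroke="#ff00ff"/>
</svg>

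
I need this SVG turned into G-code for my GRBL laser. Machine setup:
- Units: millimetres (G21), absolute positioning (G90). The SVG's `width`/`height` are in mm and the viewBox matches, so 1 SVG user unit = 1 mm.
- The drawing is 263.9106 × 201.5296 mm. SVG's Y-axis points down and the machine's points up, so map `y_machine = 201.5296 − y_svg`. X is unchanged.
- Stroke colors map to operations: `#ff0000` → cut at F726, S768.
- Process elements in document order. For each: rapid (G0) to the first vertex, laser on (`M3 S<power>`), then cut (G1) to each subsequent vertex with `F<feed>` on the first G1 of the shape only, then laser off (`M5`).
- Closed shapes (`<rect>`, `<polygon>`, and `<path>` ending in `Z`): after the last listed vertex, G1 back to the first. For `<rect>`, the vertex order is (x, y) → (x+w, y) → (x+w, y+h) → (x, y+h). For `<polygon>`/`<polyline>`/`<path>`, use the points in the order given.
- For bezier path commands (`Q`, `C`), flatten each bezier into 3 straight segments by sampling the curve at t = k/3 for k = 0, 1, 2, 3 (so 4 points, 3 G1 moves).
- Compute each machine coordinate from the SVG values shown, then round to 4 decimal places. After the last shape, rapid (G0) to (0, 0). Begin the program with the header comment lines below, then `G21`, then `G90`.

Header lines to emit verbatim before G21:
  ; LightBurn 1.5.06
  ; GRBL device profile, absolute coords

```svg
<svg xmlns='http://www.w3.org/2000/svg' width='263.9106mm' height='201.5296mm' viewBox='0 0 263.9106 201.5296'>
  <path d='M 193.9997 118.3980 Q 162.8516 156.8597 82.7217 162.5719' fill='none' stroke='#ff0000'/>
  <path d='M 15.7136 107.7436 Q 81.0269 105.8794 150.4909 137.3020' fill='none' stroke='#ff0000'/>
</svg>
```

1 u = 1 mm; y_m = 201.5296 − y.

[1] `<path>` quadratic bezier, #ff0000→cut S768 F726: (193.9997,83.1316) → (167.7919,61.1293) → (130.6992,46.4047) → (82.7217,38.9577)

[2] `<path>` quadratic bezier, #ff0000→cut S768 F726: (15.7136,93.7860) → (59.7170,91.3303) → (104.6428,81.4775) → (150.4909,64.2276)

; LightBurn 1.5.06
; GRBL device profile, absolute coords
G21
G90
G0 X193.9997 Y83.1316
M3 S768
G1 X167.7919 Y61.1293 F726
G1 X130.6992 Y46.4047
G1 X82.7217 Y38.9577
M5
G0 X15.7136 Y93.7860
M3 S768
G1 X59.7170 Y91.3303 F726
G1 X104.6428 Y81.4775
G1 X150.4909 Y64.2276
M5
G0 X0.0000 Y0.0000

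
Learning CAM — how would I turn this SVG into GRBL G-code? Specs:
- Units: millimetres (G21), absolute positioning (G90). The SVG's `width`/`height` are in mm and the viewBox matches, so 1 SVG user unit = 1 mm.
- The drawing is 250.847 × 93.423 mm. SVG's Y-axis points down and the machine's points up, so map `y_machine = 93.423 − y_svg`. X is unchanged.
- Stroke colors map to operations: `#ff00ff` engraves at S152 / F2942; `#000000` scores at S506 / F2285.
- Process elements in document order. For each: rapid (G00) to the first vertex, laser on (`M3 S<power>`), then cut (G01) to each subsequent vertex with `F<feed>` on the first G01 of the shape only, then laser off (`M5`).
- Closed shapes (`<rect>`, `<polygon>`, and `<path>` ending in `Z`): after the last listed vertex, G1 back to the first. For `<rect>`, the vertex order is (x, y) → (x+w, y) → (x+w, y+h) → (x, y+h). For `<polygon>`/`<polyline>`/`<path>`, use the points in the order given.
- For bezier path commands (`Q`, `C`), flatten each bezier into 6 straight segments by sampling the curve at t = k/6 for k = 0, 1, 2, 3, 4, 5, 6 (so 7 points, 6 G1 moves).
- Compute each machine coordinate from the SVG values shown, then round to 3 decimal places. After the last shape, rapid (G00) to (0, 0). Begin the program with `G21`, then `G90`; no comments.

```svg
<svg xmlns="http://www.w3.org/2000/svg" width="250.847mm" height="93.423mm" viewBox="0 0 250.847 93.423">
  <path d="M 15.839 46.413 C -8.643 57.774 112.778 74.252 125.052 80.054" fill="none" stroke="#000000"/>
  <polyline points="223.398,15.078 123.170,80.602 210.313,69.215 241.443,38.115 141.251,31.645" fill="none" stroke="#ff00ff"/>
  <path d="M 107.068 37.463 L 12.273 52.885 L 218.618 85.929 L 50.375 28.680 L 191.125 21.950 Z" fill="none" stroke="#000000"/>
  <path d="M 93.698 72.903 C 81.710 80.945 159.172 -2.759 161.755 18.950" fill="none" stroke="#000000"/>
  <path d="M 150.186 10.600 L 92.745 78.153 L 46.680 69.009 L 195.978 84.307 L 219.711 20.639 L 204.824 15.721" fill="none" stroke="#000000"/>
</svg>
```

G21
G90
G00 X15.839 Y47.010
M3 S506
G01 X14.576 Y40.976 F2285
G01 X30.545 Y34.528
G01 X56.662 Y28.105
G01 X85.842 Y22.145
G01 X111.000 Y17.087
G01 X125.052 Y13.369
M5
G00 X223.398 Y78.345
M3 S152
G01 X123.170 Y12.821 F2942
G01 X210.313 Y24.208
G01 X241.443 Y55.308
G01 X141.251 Y61.778
M5
G00 X107.068 Y55.960
M3 S506
G01 X12.273 Y40.538 F2285
G01 X218.618 Y7.494
G01 X50.375 Y64.743
G01 X191.125 Y71.473
G01 X107.068 Y55.960
M5
G00 X93.698 Y20.520
M3 S506
G01 X94.397 Y23.232 F2285
G01 X105.440 Y35.758
G01 X122.262 Y52.622
G01 X140.299 Y68.347
G01 X154.984 Y77.456
G01 X161.755 Y74.473
M5
G00 X150.186 Y82.823
M3 S506
G01 X92.745 Y15.270 F2285
G01 X46.680 Y24.414
G01 X195.978 Y9.116
G01 X219.711 Y72.784
G01 X204.824 Y77.702
M5
G00 X0.000 Y0.000

1 u = 1 mm; y_m = 93.423 − y.

[1] `<path>` cubic bezier, #000000→score S506 F2285: (15.839,47.010) → (14.576,40.976) → (30.545,34.528) → (56.662,28.105) → (85.842,22.145) → (111.000,17.087) → (125.052,13.369)

[2] `<polyline>` open polyline, #ff00ff→engrave S152 F2942: (223.398,78.345) → (123.170,12.821) → (210.313,24.208) → (241.443,55.308) → (141.251,61.778)

[3] `<path>` closed polygon, #000000→score S506 F2285: (107.068,55.960) → (12.273,40.538) → (218.618,7.494) → (50.375,64.743) → (191.125,71.473) → (107.068,55.960) (closed)

[4] `<path>` cubic bezier, #000000→score S506 F2285: (93.698,20.520) → (94.397,23.232) → (105.440,35.758) → (122.262,52.622) → (140.299,68.347) → (154.984,77.456) → (161.755,74.473)

[5] `<path>` open polyline, #000000→score S506 F2285: (150.186,82.823) → (92.745,15.270) → (46.680,24.414) → (195.978,9.116) → (219.711,72.784) → (204.824,77.702)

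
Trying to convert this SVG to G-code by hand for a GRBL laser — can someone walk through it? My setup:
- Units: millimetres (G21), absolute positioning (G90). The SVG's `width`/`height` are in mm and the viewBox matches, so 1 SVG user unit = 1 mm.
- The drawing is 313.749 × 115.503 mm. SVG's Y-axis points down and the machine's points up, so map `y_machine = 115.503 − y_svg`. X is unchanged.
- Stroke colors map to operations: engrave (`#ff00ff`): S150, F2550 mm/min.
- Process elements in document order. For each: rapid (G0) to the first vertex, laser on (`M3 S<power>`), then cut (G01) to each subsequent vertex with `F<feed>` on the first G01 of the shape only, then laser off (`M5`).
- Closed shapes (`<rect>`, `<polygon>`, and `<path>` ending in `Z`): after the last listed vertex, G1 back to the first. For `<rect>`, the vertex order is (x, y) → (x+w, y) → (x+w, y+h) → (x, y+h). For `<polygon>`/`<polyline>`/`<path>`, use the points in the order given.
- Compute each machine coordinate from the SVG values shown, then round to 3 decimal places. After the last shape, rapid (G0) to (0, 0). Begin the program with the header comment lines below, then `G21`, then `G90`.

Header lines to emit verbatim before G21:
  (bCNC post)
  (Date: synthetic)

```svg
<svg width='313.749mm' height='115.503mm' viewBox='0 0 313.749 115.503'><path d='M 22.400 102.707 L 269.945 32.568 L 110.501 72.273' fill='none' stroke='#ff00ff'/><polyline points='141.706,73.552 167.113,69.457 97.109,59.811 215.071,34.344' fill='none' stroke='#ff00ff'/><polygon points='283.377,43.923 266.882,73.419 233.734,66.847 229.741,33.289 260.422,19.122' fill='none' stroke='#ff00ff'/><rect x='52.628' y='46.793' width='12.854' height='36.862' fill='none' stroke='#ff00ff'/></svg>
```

(bCNC post)
(Date: synthetic)
G21
G90
G0 X22.400 Y12.796
M3 S150
G01 X269.945 Y82.935 F2550
G01 X110.501 Y43.230
M5
G0 X141.706 Y41.951
M3 S150
G01 X167.113 Y46.046 F2550
G01 X97.109 Y55.692
G01 X215.071 Y81.159
M5
G0 X283.377 Y71.580
M3 S150
G01 X266.882 Y42.084 F2550
G01 X233.734 Y48.656
G01 X229.741 Y82.214
G01 X260.422 Y96.381
G01 X283.377 Y71.580
M5
G0 X52.628 Y68.710
M3 S150
G01 X65.482 Y68.710 F2550
G01 X65.482 Y31.848
G01 X52.628 Y31.848
G01 X52.628 Y68.710
M5
G0 X0.000 Y0.000

1 u = 1 mm; y_m = 115.503 − y.

[1] `<path>` open polyline, #ff00ff→engrave S150 F2550: (22.400,12.796) → (269.945,82.935) → (110.501,43.230)

[2] `<polyline>` open polyline, #ff00ff→engrave S150 F2550: (141.706,41.951) → (167.113,46.046) → (97.109,55.692) → (215.071,81.159)

[3] `<polygon>` regular polygon, #ff00ff→engrave S150 F2550: (283.377,71.580) → (266.882,42.084) → (233.734,48.656) → (229.741,82.214) → (260.422,96.381) → (283.377,71.580) (closed)

[4] `<rect>` rectangle, #ff00ff→engrave S150 F2550: (52.628,68.710) → (65.482,68.710) → (65.482,31.848) → (52.628,31.848) → (52.628,68.710) (closed)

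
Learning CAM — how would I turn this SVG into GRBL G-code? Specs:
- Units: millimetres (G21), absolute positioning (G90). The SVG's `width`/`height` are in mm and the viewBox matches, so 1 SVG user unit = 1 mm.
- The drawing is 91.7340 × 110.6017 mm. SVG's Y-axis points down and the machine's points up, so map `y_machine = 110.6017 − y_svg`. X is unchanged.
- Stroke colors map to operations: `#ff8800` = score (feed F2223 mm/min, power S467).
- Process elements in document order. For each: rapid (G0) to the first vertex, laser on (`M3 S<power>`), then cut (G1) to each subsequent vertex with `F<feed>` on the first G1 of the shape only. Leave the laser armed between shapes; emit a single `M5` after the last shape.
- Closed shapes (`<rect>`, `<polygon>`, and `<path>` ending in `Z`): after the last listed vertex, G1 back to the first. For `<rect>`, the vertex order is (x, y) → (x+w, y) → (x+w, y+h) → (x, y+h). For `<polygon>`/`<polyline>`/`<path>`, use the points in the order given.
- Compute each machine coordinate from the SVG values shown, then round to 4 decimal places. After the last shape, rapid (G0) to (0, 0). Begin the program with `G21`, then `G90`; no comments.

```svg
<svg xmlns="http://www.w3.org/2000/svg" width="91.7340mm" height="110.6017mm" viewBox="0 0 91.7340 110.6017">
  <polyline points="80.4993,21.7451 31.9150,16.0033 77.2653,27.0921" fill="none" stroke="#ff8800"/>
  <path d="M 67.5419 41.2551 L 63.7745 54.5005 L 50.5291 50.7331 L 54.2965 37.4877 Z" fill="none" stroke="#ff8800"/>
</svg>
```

1 u = 1 mm; y_m = 110.6017 − y.

[1] `<polyline>` open polyline, #ff8800→score S467 F2223: (80.4993,88.8566) → (31.9150,94.5984) → (77.2653,83.5096)

[2] `<path>` regular polygon, #ff8800→score S467 F2223: (67.5419,69.3466) → (63.7745,56.1012) → (50.5291,59.8686) → (54.2965,73.1140) → (67.5419,69.3466) (closed)

G21
G90
G0 X80.4993 Y88.8566
M3 S467
G1 X31.9150 Y94.5984 F2223
G1 X77.2653 Y83.5096
G0 X67.5419 Y69.3466
M3 S467
G1 X63.7745 Y56.1012 F2223
G1 X50.5291 Y59.8686
G1 X54.2965 Y73.1140
G1 X67.5419 Y69.3466
M5
G0 X0.0000 Y0.0000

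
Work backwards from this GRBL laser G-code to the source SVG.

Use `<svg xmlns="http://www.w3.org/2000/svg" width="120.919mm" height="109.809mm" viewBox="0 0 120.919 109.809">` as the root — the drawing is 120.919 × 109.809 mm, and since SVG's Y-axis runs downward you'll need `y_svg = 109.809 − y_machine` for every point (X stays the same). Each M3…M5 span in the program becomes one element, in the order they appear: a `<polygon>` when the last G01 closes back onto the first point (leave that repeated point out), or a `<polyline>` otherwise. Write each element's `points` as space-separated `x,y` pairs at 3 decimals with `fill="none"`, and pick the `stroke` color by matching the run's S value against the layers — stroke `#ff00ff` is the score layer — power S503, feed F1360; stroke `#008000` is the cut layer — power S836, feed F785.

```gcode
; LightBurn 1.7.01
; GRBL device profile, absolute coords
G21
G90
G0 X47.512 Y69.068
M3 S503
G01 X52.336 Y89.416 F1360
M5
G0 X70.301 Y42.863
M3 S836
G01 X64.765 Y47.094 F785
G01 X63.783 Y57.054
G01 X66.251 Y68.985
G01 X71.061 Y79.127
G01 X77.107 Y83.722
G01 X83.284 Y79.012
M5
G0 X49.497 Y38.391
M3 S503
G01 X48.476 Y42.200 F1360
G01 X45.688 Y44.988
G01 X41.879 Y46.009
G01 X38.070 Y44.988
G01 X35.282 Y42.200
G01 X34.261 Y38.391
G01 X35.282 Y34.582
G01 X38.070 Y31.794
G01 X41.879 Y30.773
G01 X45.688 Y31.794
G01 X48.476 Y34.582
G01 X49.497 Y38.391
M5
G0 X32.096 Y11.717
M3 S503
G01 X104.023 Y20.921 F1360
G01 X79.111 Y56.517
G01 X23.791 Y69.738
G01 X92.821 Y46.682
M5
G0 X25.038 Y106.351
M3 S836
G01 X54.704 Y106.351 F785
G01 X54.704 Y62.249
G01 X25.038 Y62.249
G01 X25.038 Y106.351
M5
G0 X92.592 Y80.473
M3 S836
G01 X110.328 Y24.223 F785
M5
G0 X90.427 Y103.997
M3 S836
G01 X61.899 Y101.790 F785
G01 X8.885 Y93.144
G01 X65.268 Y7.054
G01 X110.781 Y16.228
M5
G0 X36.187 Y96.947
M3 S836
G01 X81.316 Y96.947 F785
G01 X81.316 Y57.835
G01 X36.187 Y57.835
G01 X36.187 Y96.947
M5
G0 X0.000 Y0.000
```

<svg xmlns="http://www.w3.org/2000/svg" width="120.919mm" height="109.809mm" viewBox="0 0 120.919 109.809">
  <polyline points="47.512,40.741 52.336,20.393" fill="none" stroke="#ff00ff"/>
  <polyline points="70.301,66.946 64.765,62.715 63.783,52.755 66.251,40.824 71.061,30.682 77.107,26.087 83.284,30.797" fill="none" stroke="#008000"/>
  <polygon points="49.497,71.418 48.476,67.609 45.688,64.821 41.879,63.800 38.070,64.821 35.282,67.609 34.261,71.418 35.282,75.227 38.070,78.015 41.879,79.036 45.688,78.015 48.476,75.227" fill="none" stroke="#ff00ff"/>
  <polyline points="32.096,98.092 104.023,88.888 79.111,53.292 23.791,40.071 92.821,63.127" fill="none" stroke="#ff00ff"/>
  <polygon points="25.038,3.458 54.704,3.458 54.704,47.560 25.038,47.560" fill="none" stroke="#008000"/>
  <polyline points="92.592,29.336 110.328,85.586" fill="none" stroke="#008000"/>
  <polyline points="90.427,5.812 61.899,8.019 8.885,16.665 65.268,102.755 110.781,93.581" fill="none" stroke="#008000"/>
  <polygon points="36.187,12.862 81.316,12.862 81.316,51.974 36.187,51.974" fill="none" stroke="#008000"/>
</svg>

Machine Y-up, SVG Y-down with viewBox height 109.809, so y_svg = 109.809 − y_machine; X carries over.

Run 1: the run's S503 means `#ff00ff` (score). The run is open, so emit a `<polyline>` with points (Y-flipped): 47.512,40.741 52.336,20.393.

Run 2: S836 ⇒ cut layer `#008000`. The run is open, so emit a `<polyline>` with points (Y-flipped): 70.301,66.946 64.765,62.715 63.783,52.755 66.251,40.824 71.061,30.682 77.107,26.087 83.284,30.797.

Run 3: S503 ⇒ score layer `#ff00ff`. The run returns to its start, so emit a `<polygon>` with points (Y-flipped): 49.497,71.418 48.476,67.609 45.688,64.821 41.879,63.800 38.070,64.821 35.282,67.609 34.261,71.418 35.282,75.227 38.070,78.015 41.879,79.036 45.688,78.015 48.476,75.227.

Run 4: power S503 maps to stroke `#ff00ff` (score). The run is open, so emit a `<polyline>` with points (Y-flipped): 32.096,98.092 104.023,88.888 79.111,53.292 23.791,40.071 92.821,63.127.

Run 5: power S836 maps to stroke `#008000` (cut). The run returns to its start, so emit a `<polygon>` with points (Y-flipped): 25.038,3.458 54.704,3.458 54.704,47.560 25.038,47.560.

Run 6: S836 ⇒ cut layer `#008000`. The run is open, so emit a `<polyline>` with points (Y-flipped): 92.592,29.336 110.328,85.586.

Run 7: the run's S836 means `#008000` (cut). The run is open, so emit a `<polyline>` with points (Y-flipped): 90.427,5.812 61.899,8.019 8.885,16.665 65.268,102.755 110.781,93.581.

Run 8: power S836 maps to stroke `#008000` (cut). The run returns to its start, so emit a `<polygon>` with points (Y-flipped): 36.187,12.862 81.316,12.862 81.316,51.974 36.187,51.974.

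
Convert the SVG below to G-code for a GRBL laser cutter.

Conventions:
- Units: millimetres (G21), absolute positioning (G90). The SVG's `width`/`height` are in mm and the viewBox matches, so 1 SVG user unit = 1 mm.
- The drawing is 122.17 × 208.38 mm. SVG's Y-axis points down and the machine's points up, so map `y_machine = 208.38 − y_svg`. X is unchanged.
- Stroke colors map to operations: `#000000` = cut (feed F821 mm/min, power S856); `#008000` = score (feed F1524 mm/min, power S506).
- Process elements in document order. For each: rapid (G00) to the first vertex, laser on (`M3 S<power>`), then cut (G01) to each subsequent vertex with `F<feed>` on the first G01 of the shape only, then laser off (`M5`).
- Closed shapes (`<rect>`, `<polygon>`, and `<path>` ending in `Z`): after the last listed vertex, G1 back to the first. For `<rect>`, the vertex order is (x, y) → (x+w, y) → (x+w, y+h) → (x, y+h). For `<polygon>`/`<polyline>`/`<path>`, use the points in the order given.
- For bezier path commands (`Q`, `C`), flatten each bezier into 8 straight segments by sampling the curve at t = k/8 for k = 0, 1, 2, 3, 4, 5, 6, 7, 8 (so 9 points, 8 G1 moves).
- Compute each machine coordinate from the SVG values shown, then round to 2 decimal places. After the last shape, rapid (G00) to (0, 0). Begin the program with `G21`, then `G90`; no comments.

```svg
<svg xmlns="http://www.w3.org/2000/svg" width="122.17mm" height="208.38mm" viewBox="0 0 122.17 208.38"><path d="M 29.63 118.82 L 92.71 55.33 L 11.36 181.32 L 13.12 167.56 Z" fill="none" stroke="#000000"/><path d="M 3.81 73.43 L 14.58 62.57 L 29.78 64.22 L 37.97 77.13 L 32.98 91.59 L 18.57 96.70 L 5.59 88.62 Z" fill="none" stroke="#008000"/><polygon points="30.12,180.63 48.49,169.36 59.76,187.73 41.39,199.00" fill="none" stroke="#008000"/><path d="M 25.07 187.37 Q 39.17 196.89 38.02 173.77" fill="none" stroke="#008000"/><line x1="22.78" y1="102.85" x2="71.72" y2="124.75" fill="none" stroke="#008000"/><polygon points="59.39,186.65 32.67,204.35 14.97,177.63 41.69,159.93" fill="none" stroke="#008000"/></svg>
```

1 u = 1 mm; y_m = 208.38 − y.

[1] `<path>` closed polygon, #000000→cut S856 F821: (29.63,89.56) → (92.71,153.05) → (11.36,27.06) → (13.12,40.82) → (29.63,89.56) (closed)

[2] `<path>` regular polygon, #008000→score S506 F1524: (3.81,134.95) → (14.58,145.81) → (29.78,144.16) → (37.97,131.25) → (32.98,116.79) → (18.57,111.68) → (5.59,119.76) → (3.81,134.95) (closed)

[3] `<polygon>` regular polygon, #008000→score S506 F1524: (30.12,27.75) → (48.49,39.02) → (59.76,20.65) → (41.39,9.38) → (30.12,27.75) (closed)

[4] `<path>` quadratic bezier, #008000→score S506 F1524: (25.07,21.01) → (28.36,19.14) → (31.17,18.29) → (33.50,18.46) → (35.36,19.65) → (36.74,21.86) → (37.64,25.09) → (38.07,29.34) → (38.02,34.61)

[5] `<line>` line segment, #008000→score S506 F1524: (22.78,105.53) → (71.72,83.63)

[6] `<polygon>` regular polygon, #008000→score S506 F1524: (59.39,21.73) → (32.67,4.03) → (14.97,30.75) → (41.69,48.45) → (59.39,21.73) (closed)

G21
G90
G00 X29.63 Y89.56
M3 S856
G01 X92.71 Y153.05 F821
G01 X11.36 Y27.06
G01 X13.12 Y40.82
G01 X29.63 Y89.56
M5
G00 X3.81 Y134.95
M3 S506
G01 X14.58 Y145.81 F1524
G01 X29.78 Y144.16
G01 X37.97 Y131.25
G01 X32.98 Y116.79
G01 X18.57 Y111.68
G01 X5.59 Y119.76
G01 X3.81 Y134.95
M5
G00 X30.12 Y27.75
M3 S506
G01 X48.49 Y39.02 F1524
G01 X59.76 Y20.65
G01 X41.39 Y9.38
G01 X30.12 Y27.75
M5
G00 X25.07 Y21.01
M3 S506
G01 X28.36 Y19.14 F1524
G01 X31.17 Y18.29
G01 X33.50 Y18.46
G01 X35.36 Y19.65
G01 X36.74 Y21.86
G01 X37.64 Y25.09
G01 X38.07 Y29.34
G01 X38.02 Y34.61
M5
G00 X22.78 Y105.53
M3 S506
G01 X71.72 Y83.63 F1524
M5
G00 X59.39 Y21.73
M3 S506
G01 X32.67 Y4.03 F1524
G01 X14.97 Y30.75
G01 X41.69 Y48.45
G01 X59.39 Y21.73
M5
G00 X0.00 Y0.00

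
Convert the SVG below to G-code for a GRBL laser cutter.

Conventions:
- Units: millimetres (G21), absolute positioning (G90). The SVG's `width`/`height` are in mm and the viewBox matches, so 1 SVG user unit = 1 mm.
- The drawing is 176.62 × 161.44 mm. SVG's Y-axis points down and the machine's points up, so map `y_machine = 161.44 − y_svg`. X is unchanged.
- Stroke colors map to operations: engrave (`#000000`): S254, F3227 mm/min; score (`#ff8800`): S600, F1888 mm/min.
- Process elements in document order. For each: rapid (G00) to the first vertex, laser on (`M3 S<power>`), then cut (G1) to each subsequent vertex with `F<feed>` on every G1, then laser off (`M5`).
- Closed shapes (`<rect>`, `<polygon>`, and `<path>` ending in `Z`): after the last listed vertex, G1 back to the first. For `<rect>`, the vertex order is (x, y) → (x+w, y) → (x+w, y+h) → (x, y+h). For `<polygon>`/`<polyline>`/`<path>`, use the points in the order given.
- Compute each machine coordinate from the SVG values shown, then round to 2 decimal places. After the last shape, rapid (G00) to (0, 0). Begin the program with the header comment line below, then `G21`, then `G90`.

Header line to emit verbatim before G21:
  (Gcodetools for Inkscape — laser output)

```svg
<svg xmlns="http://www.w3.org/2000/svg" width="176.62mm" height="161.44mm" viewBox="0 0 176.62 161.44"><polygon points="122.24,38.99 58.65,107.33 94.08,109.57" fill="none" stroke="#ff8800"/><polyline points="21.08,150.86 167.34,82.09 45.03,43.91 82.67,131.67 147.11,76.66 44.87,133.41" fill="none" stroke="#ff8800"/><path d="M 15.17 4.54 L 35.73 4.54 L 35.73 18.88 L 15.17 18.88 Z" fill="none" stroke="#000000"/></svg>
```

(Gcodetools for Inkscape — laser output)
G21
G90
G00 X122.24 Y122.45
M3 S600
G1 X58.65 Y54.11 F1888
G1 X94.08 Y51.87 F1888
G1 X122.24 Y122.45 F1888
M5
G00 X21.08 Y10.58
M3 S600
G1 X167.34 Y79.35 F1888
G1 X45.03 Y117.53 F1888
G1 X82.67 Y29.77 F1888
G1 X147.11 Y84.78 F1888
G1 X44.87 Y28.03 F1888
M5
G00 X15.17 Y156.90
M3 S254
G1 X35.73 Y156.90 F3227
G1 X35.73 Y142.56 F3227
G1 X15.17 Y142.56 F3227
G1 X15.17 Y156.90 F3227
M5
G00 X0.00 Y0.00

viewBox `0 0 176.62 161.44` with mm width/height → 1 unit = 1 mm. Flip: y_m = 161.44 − y_svg.

**Shape 1** — `<polygon>` closed polygon, stroke `#ff8800` → score (S600, F1888). Machine vertices: (122.24,122.45) → (58.65,54.11) → (94.08,51.87) → (122.24,122.45). Closed: final G1 returns to the first vertex.

**Shape 2** — `<polyline>` open polyline, stroke `#ff8800` → score (S600, F1888). Machine vertices: (21.08,10.58) → (167.34,79.35) → (45.03,117.53) → (82.67,29.77) → (147.11,84.78) → (44.87,28.03). Open path.

**Shape 3** — `<path>` rectangle, stroke `#000000` → engrave (S254, F3227). Machine vertices: (15.17,156.90) → (35.73,156.90) → (35.73,142.56) → (15.17,142.56) → (15.17,156.90). Closed: final G1 returns to the first vertex.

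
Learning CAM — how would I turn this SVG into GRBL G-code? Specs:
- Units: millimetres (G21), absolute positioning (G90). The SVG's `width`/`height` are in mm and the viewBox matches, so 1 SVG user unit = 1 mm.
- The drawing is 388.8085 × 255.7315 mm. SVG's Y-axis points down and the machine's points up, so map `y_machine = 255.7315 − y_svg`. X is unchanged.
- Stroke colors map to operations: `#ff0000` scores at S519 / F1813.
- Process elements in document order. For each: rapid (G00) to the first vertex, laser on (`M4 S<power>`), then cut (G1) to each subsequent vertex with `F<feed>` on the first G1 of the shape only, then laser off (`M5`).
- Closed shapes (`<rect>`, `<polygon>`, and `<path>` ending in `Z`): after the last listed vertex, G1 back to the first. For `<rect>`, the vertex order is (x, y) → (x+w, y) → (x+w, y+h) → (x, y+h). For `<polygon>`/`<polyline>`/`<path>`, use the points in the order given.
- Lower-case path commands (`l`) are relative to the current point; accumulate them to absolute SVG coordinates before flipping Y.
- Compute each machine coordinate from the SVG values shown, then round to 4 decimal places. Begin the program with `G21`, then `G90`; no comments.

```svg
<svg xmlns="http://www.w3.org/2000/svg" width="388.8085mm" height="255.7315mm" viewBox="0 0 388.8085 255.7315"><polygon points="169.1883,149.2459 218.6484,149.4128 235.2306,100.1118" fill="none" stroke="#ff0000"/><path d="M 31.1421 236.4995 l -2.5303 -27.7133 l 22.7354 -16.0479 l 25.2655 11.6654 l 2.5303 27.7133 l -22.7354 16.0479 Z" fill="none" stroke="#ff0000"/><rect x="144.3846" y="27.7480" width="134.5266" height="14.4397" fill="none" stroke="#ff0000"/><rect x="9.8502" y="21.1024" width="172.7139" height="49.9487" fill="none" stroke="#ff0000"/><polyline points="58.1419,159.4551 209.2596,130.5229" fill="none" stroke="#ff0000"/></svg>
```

viewBox `0 0 388.8085 255.7315` with mm width/height → 1 unit = 1 mm. Flip: y_m = 255.7315 − y_svg.

**Shape 1** — `<polygon>` closed polygon, stroke `#ff0000` → score (S519, F1813). Machine vertices: (169.1883,106.4856) → (218.6484,106.3187) → (235.2306,155.6197) → (169.1883,106.4856). Closed: final G1 returns to the first vertex.

**Shape 2** — `<path>` regular polygon, stroke `#ff0000` → score (S519, F1813). Machine vertices: (31.1421,19.2320) → (28.6118,46.9453) → (51.3472,62.9932) → (76.6127,51.3278) → (79.1430,23.6145) → (56.4076,7.5666) → (31.1421,19.2320). Closed: final G1 returns to the first vertex.

**Shape 3** — `<rect>` rectangle, stroke `#ff0000` → score (S519, F1813). Machine vertices: (144.3846,227.9835) → (278.9112,227.9835) → (278.9112,213.5438) → (144.3846,213.5438) → (144.3846,227.9835). Closed: final G1 returns to the first vertex.

**Shape 4** — `<rect>` rectangle, stroke `#ff0000` → score (S519, F1813). Machine vertices: (9.8502,234.6291) → (182.5641,234.6291) → (182.5641,184.6804) → (9.8502,184.6804) → (9.8502,234.6291). Closed: final G1 returns to the first vertex.

**Shape 5** — `<polyline>` line segment, stroke `#ff0000` → score (S519, F1813). Machine vertices: (58.1419,96.2764) → (209.2596,125.2086). Open path.

G21
G90
G00 X169.1883 Y106.4856
M4 S519
G1 X218.6484 Y106.3187 F1813
G1 X235.2306 Y155.6197
G1 X169.1883 Y106.4856
M5
G00 X31.1421 Y19.2320
M4 S519
G1 X28.6118 Y46.9453 F1813
G1 X51.3472 Y62.9932
G1 X76.6127 Y51.3278
G1 X79.1430 Y23.6145
G1 X56.4076 Y7.5666
G1 X31.1421 Y19.2320
M5
G00 X144.3846 Y227.9835
M4 S519
G1 X278.9112 Y227.9835 F1813
G1 X278.9112 Y213.5438
G1 X144.3846 Y213.5438
G1 X144.3846 Y227.9835
M5
G00 X9.8502 Y234.6291
M4 S519
G1 X182.5641 Y234.6291 F1813
G1 X182.5641 Y184.6804
G1 X9.8502 Y184.6804
G1 X9.8502 Y234.6291
M5
G00 X58.1419 Y96.2764
M4 S519
G1 X209.2596 Y125.2086 F1813
M5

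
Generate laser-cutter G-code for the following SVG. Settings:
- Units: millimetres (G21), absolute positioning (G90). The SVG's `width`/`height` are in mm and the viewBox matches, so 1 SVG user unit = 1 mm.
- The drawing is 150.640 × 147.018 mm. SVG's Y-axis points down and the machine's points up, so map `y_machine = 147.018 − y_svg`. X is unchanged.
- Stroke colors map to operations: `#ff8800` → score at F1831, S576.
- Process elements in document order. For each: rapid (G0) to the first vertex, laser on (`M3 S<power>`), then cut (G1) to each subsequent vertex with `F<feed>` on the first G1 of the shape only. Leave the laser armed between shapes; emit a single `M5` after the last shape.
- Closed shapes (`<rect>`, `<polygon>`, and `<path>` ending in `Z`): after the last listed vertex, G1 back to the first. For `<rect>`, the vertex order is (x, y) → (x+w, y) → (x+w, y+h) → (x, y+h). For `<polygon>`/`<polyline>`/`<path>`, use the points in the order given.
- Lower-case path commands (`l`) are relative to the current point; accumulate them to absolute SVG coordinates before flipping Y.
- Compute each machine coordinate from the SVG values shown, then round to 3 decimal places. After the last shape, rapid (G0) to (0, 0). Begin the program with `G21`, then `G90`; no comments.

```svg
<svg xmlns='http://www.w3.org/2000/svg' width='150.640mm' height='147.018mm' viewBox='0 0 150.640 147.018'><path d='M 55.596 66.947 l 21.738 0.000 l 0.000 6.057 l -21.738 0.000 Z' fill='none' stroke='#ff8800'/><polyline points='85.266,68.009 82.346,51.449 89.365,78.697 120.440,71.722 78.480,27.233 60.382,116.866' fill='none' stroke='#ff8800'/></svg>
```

1 u = 1 mm; y_m = 147.018 − y.

[1] `<path>` rectangle, #ff8800→score S576 F1831: (55.596,80.071) → (77.334,80.071) → (77.334,74.014) → (55.596,74.014) → (55.596,80.071) (closed)

[2] `<polyline>` open polyline, #ff8800→score S576 F1831: (85.266,79.009) → (82.346,95.569) → (89.365,68.321) → (120.440,75.296) → (78.480,119.785) → (60.382,30.152)

G21
G90
G0 X55.596 Y80.071
M3 S576
G1 X77.334 Y80.071 F1831
G1 X77.334 Y74.014
G1 X55.596 Y74.014
G1 X55.596 Y80.071
G0 X85.266 Y79.009
M3 S576
G1 X82.346 Y95.569 F1831
G1 X89.365 Y68.321
G1 X120.440 Y75.296
G1 X78.480 Y119.785
G1 X60.382 Y30.152
M5
G0 X0.000 Y0.000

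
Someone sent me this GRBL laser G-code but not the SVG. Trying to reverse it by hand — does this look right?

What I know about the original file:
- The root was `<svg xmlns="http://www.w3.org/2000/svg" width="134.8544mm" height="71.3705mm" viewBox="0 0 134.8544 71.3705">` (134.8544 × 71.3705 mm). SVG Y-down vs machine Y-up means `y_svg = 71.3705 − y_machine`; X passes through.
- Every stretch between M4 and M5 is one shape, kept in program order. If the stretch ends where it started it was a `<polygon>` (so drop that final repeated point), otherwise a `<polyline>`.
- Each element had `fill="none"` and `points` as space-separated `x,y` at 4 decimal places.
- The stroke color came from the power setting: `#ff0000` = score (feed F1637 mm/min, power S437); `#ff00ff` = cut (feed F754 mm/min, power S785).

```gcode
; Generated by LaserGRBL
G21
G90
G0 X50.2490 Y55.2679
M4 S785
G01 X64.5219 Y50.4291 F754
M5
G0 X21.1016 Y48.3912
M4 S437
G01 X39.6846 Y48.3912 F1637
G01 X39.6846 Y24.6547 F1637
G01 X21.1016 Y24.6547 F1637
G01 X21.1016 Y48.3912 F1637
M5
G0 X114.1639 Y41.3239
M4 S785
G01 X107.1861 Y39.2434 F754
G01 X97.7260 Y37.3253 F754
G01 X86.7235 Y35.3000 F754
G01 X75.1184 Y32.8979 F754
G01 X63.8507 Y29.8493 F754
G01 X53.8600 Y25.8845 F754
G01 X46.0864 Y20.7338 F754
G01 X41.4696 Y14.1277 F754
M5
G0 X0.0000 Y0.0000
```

<svg xmlns="http://www.w3.org/2000/svg" width="134.8544mm" height="71.3705mm" viewBox="0 0 134.8544 71.3705">
  <polyline points="50.2490,16.1026 64.5219,20.9414" fill="none" stroke="#ff00ff"/>
  <polygon points="21.1016,22.9793 39.6846,22.9793 39.6846,46.7158 21.1016,46.7158" fill="none" stroke="#ff0000"/>
  <polyline points="114.1639,30.0466 107.1861,32.1271 97.7260,34.0452 86.7235,36.0705 75.1184,38.4726 63.8507,41.5212 53.8600,45.4860 46.0864,50.6367 41.4696,57.2428" fill="none" stroke="#ff00ff"/>
</svg>

Machine Y-up, SVG Y-down with viewBox height 71.3705, so y_svg = 71.3705 − y_machine; X carries over.

Run 1: the run's S785 means `#ff00ff` (cut). The run is open, so emit a `<polyline>` with points (Y-flipped): 50.2490,16.1026 64.5219,20.9414.

Run 2: power S437 maps to stroke `#ff0000` (score). The run returns to its start, so emit a `<polygon>` with points (Y-flipped): 21.1016,22.9793 39.6846,22.9793 39.6846,46.7158 21.1016,46.7158.

Run 3: S785 ⇒ cut layer `#ff00ff`. The run is open, so emit a `<polyline>` with points (Y-flipped): 114.1639,30.0466 107.1861,32.1271 97.7260,34.0452 86.7235,36.0705 75.1184,38.4726 63.8507,41.5212 53.8600,45.4860 46.0864,50.6367 41.4696,57.2428.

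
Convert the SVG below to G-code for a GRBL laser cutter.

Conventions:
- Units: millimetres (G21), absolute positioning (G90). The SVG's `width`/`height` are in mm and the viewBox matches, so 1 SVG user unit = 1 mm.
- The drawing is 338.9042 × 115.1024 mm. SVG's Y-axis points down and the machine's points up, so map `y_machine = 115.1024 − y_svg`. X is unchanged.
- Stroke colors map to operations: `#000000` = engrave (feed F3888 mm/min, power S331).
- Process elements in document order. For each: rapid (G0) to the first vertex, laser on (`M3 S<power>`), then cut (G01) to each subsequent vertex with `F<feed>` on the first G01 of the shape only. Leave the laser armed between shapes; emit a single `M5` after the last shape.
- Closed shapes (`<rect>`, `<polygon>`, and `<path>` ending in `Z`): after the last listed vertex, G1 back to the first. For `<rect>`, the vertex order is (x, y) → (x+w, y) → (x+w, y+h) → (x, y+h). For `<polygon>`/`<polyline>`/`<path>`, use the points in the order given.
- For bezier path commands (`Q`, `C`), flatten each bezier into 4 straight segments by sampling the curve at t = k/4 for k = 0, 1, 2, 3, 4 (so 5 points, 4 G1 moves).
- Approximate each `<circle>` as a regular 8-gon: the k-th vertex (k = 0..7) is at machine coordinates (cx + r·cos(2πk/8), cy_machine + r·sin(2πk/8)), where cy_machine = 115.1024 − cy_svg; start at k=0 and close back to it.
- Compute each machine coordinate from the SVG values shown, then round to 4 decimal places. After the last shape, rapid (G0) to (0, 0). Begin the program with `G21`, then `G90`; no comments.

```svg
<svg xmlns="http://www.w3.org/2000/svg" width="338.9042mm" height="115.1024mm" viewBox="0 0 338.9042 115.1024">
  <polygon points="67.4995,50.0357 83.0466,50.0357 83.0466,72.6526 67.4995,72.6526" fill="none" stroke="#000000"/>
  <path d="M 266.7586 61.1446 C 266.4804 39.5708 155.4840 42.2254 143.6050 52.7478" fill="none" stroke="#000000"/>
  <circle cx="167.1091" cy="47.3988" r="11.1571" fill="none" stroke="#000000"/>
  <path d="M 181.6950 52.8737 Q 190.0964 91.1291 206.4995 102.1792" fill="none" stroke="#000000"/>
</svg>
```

1 u = 1 mm; y_m = 115.1024 − y.

[1] `<polygon>` rectangle, #000000→engrave S331 F3888: (67.4995,65.0667) → (83.0466,65.0667) → (83.0466,42.4498) → (67.4995,42.4498) → (67.4995,65.0667) (closed)

[2] `<path>` cubic bezier, #000000→engrave S331 F3888: (266.7586,53.9578) → (249.0690,65.8510) → (209.5321,70.1923) → (167.8201,68.5156) → (143.6050,62.3546)

[3] `<circle>` circle, #000000→engrave S331 F3888: (178.2662,67.7036) → (174.9984,75.5929) → (167.1091,78.8607) → (159.2198,75.5929) → (155.9520,67.7036) → (159.2198,59.8143) → (167.1091,56.5465) → (174.9984,59.8143) → (178.2662,67.7036) (closed)

[4] `<path>` quadratic bezier, #000000→engrave S331 F3888: (181.6950,62.2287) → (186.3958,44.8013) → (192.0968,30.7746) → (198.7981,20.1486) → (206.4995,12.9232)

G21
G90
G0 X67.4995 Y65.0667
M3 S331
G01 X83.0466 Y65.0667 F3888
G01 X83.0466 Y42.4498
G01 X67.4995 Y42.4498
G01 X67.4995 Y65.0667
G0 X266.7586 Y53.9578
M3 S331
G01 X249.0690 Y65.8510 F3888
G01 X209.5321 Y70.1923
G01 X167.8201 Y68.5156
G01 X143.6050 Y62.3546
G0 X178.2662 Y67.7036
M3 S331
G01 X174.9984 Y75.5929 F3888
G01 X167.1091 Y78.8607
G01 X159.2198 Y75.5929
G01 X155.9520 Y67.7036
G01 X159.2198 Y59.8143
G01 X167.1091 Y56.5465
G01 X174.9984 Y59.8143
G01 X178.2662 Y67.7036
G0 X181.6950 Y62.2287
M3 S331
G01 X186.3958 Y44.8013 F3888
G01 X192.0968 Y30.7746
G01 X198.7981 Y20.1486
G01 X206.4995 Y12.9232
M5
G0 X0.0000 Y0.0000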